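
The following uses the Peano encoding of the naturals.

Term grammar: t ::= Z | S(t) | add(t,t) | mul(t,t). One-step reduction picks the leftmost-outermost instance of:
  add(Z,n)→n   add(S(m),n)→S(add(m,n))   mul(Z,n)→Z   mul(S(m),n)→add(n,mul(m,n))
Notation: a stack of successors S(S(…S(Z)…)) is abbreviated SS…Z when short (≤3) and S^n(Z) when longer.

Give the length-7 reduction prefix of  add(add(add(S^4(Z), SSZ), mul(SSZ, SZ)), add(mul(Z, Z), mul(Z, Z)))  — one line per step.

Answer: after 7 steps: S(S(add(add(S(add(SZ, SSZ)), mul(SSZ, SZ)), add(mul(Z, Z), mul(Z, Z)))))

Reduction:
  start: add(add(add(S^4(Z), SSZ), mul(SSZ, SZ)), add(mul(Z, Z), mul(Z, Z)))
  [1] add(add(S(add(SSSZ, SSZ)), mul(SSZ, SZ)), add(mul(Z, Z), mul(Z, Z)))
  [2] add(S(add(add(SSSZ, SSZ), mul(SSZ, SZ))), add(mul(Z, Z), mul(Z, Z)))
  [3] S(add(add(add(SSSZ, SSZ), mul(SSZ, SZ)), add(mul(Z, Z), mul(Z, Z))))
  [4] S(add(add(S(add(SSZ, SSZ)), mul(SSZ, SZ)), add(mul(Z, Z), mul(Z, Z))))
  [5] S(add(S(add(add(SSZ, SSZ), mul(SSZ, SZ))), add(mul(Z, Z), mul(Z, Z))))
  [6] S(S(add(add(add(SSZ, SSZ), mul(SSZ, SZ)), add(mul(Z, Z), mul(Z, Z)))))
  [7] S(S(add(add(S(add(SZ, SSZ)), mul(SSZ, SZ)), add(mul(Z, Z), mul(Z, Z)))))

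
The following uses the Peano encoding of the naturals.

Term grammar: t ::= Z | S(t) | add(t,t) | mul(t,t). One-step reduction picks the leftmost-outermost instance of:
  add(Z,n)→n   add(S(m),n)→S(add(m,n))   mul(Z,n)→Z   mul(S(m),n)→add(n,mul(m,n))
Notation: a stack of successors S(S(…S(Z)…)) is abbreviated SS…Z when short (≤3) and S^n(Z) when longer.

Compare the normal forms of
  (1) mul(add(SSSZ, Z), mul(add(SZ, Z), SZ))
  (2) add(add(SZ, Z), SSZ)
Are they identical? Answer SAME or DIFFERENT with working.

Answer: SAME — A ⇓ SSSZ, B ⇓ SSSZ

Working:
Term A:
  start: mul(add(SSSZ, Z), mul(add(SZ, Z), SZ))
  →1  mul(S(add(SSZ, Z)), mul(add(SZ, Z), SZ))
  →2  add(mul(add(SZ, Z), SZ), mul(add(SSZ, Z), mul(add(SZ, Z), SZ)))
  →3  add(mul(S(add(Z, Z)), SZ), mul(add(SSZ, Z), mul(add(SZ, Z), SZ)))
  →4  add(add(SZ, mul(add(Z, Z), SZ)), mul(add(SSZ, Z), mul(add(SZ, Z), SZ)))
  →5  add(S(add(Z, mul(add(Z, Z), SZ))), mul(add(SSZ, Z), mul(add(SZ, Z), SZ)))
  →6  S(add(add(Z, mul(add(Z, Z), SZ)), mul(add(SSZ, Z), mul(add(SZ, Z), SZ))))
  →7  S(add(mul(add(Z, Z), SZ), mul(add(SSZ, Z), mul(add(SZ, Z), SZ))))
  →8  S(add(mul(Z, SZ), mul(add(SSZ, Z), mul(add(SZ, Z), SZ))))
  →9  S(add(Z, mul(add(SSZ, Z), mul(add(SZ, Z), SZ))))
  →10  S(mul(add(SSZ, Z), mul(add(SZ, Z), SZ)))
  →11  S(mul(S(add(SZ, Z)), mul(add(SZ, Z), SZ)))
  →12  S(add(mul(add(SZ, Z), SZ), mul(add(SZ, Z), mul(add(SZ, Z), SZ))))
  →13  S(add(mul(S(add(Z, Z)), SZ), mul(add(SZ, Z), mul(add(SZ, Z), SZ))))
  →14  S(add(add(SZ, mul(add(Z, Z), SZ)), mul(add(SZ, Z), mul(add(SZ, Z), SZ))))
  →15  S(add(S(add(Z, mul(add(Z, Z), SZ))), mul(add(SZ, Z), mul(add(SZ, Z), SZ))))
  →16  S(S(add(add(Z, mul(add(Z, Z), SZ)), mul(add(SZ, Z), mul(add(SZ, Z), SZ)))))
  →17  S(S(add(mul(add(Z, Z), SZ), mul(add(SZ, Z), mul(add(SZ, Z), SZ)))))
  →18  S(S(add(mul(Z, SZ), mul(add(SZ, Z), mul(add(SZ, Z), SZ)))))
  →19  S(S(add(Z, mul(add(SZ, Z), mul(add(SZ, Z), SZ)))))
  →20  S(S(mul(add(SZ, Z), mul(add(SZ, Z), SZ))))
  →21  S(S(mul(S(add(Z, Z)), mul(add(SZ, Z), SZ))))
  →22  S(S(add(mul(add(SZ, Z), SZ), mul(add(Z, Z), mul(add(SZ, Z), SZ)))))
  →23  S(S(add(mul(S(add(Z, Z)), SZ), mul(add(Z, Z), mul(add(SZ, Z), SZ)))))
  →24  S(S(add(add(SZ, mul(add(Z, Z), SZ)), mul(add(Z, Z), mul(add(SZ, Z), SZ)))))
  →25  S(S(add(S(add(Z, mul(add(Z, Z), SZ))), mul(add(Z, Z), mul(add(SZ, Z), SZ)))))
  →26  S(S(S(add(add(Z, mul(add(Z, Z), SZ)), mul(add(Z, Z), mul(add(SZ, Z), SZ))))))
  →27  S(S(S(add(mul(add(Z, Z), SZ), mul(add(Z, Z), mul(add(SZ, Z), SZ))))))
  →28  S(S(S(add(mul(Z, SZ), mul(add(Z, Z), mul(add(SZ, Z), SZ))))))
  →29  S(S(S(add(Z, mul(add(Z, Z), mul(add(SZ, Z), SZ))))))
  →30  S(S(S(mul(add(Z, Z), mul(add(SZ, Z), SZ)))))
  →31  S(S(S(mul(Z, mul(add(SZ, Z), SZ)))))
  →32  SSSZ

Term B:
  start: add(add(SZ, Z), SSZ)
  →1  add(S(add(Z, Z)), SSZ)
  →2  S(add(add(Z, Z), SSZ))
  →3  S(add(Z, SSZ))
  →4  SSSZ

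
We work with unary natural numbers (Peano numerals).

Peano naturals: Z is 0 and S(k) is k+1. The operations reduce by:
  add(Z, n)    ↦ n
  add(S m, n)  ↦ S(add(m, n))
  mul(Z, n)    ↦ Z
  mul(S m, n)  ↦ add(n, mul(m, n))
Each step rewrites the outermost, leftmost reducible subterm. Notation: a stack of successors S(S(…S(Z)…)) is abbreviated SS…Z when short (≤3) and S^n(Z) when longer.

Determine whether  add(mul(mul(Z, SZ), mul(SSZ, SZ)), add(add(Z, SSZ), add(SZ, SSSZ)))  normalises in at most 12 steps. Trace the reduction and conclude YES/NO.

Answer: YES — reaches normal form S^6(Z) in 9 ≤ 12 steps

Reduction:
  start: add(mul(mul(Z, SZ), mul(SSZ, SZ)), add(add(Z, SSZ), add(SZ, SSSZ)))
  [1] add(mul(Z, mul(SSZ, SZ)), add(add(Z, SSZ), add(SZ, SSSZ)))
  [2] add(Z, add(add(Z, SSZ), add(SZ, SSSZ)))
  [3] add(add(Z, SSZ), add(SZ, SSSZ))
  [4] add(SSZ, add(SZ, SSSZ))
  [5] S(add(SZ, add(SZ, SSSZ)))
  [6] S(S(add(Z, add(SZ, SSSZ))))
  [7] S(S(add(SZ, SSSZ)))
  [8] S(S(S(add(Z, SSSZ))))
  [9] S^6(Z)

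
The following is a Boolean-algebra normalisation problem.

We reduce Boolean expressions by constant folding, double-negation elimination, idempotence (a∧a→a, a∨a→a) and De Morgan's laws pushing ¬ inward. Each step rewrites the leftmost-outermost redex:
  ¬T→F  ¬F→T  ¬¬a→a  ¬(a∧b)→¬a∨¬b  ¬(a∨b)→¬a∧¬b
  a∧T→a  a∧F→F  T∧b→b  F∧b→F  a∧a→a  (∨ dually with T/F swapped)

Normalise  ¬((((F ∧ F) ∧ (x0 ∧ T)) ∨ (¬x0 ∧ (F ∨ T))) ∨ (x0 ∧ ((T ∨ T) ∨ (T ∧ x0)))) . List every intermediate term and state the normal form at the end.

  start: ¬((((F ∧ F) ∧ (x0 ∧ T)) ∨ (¬x0 ∧ (F ∨ T))) ∨ (x0 ∧ ((T ∨ T) ∨ (T ∧ x0))))
  [1] ¬(((F ∧ F) ∧ (x0 ∧ T)) ∨ (¬x0 ∧ (F ∨ T))) ∧ ¬(x0 ∧ ((T ∨ T) ∨ (T ∧ x0)))
  [2] (¬((F ∧ F) ∧ (x0 ∧ T)) ∧ ¬(¬x0 ∧ (F ∨ T))) ∧ ¬(x0 ∧ ((T ∨ T) ∨ (T ∧ x0)))
  [3] ((¬(F ∧ F) ∨ ¬(x0 ∧ T)) ∧ ¬(¬x0 ∧ (F ∨ T))) ∧ ¬(x0 ∧ ((T ∨ T) ∨ (T ∧ x0)))
  [4] (((¬F ∨ ¬F) ∨ ¬(x0 ∧ T)) ∧ ¬(¬x0 ∧ (F ∨ T))) ∧ ¬(x0 ∧ ((T ∨ T) ∨ (T ∧ x0)))
  [5] ((¬F ∨ ¬(x0 ∧ T)) ∧ ¬(¬x0 ∧ (F ∨ T))) ∧ ¬(x0 ∧ ((T ∨ T) ∨ (T ∧ x0)))
  [6] ((T ∨ ¬(x0 ∧ T)) ∧ ¬(¬x0 ∧ (F ∨ T))) ∧ ¬(x0 ∧ ((T ∨ T) ∨ (T ∧ x0)))
  [7] (T ∧ ¬(¬x0 ∧ (F ∨ T))) ∧ ¬(x0 ∧ ((T ∨ T) ∨ (T ∧ x0)))
  [8] ¬(¬x0 ∧ (F ∨ T)) ∧ ¬(x0 ∧ ((T ∨ T) ∨ (T ∧ x0)))
  [9] (¬¬x0 ∨ ¬(F ∨ T)) ∧ ¬(x0 ∧ ((T ∨ T) ∨ (T ∧ x0)))
  [10] (x0 ∨ ¬(F ∨ T)) ∧ ¬(x0 ∧ ((T ∨ T) ∨ (T ∧ x0)))
  [11] (x0 ∨ (¬F ∧ ¬T)) ∧ ¬(x0 ∧ ((T ∨ T) ∨ (T ∧ x0)))
  [12] (x0 ∨ (T ∧ ¬T)) ∧ ¬(x0 ∧ ((T ∨ T) ∨ (T ∧ x0)))
  [13] (x0 ∨ ¬T) ∧ ¬(x0 ∧ ((T ∨ T) ∨ (T ∧ x0)))
  [14] (x0 ∨ F) ∧ ¬(x0 ∧ ((T ∨ T) ∨ (T ∧ x0)))
  [15] x0 ∧ ¬(x0 ∧ ((T ∨ T) ∨ (T ∧ x0)))
  [16] x0 ∧ (¬x0 ∨ ¬((T ∨ T) ∨ (T ∧ x0)))
  [17] x0 ∧ (¬x0 ∨ (¬(T ∨ T) ∧ ¬(T ∧ x0)))
  [18] x0 ∧ (¬x0 ∨ ((¬T ∧ ¬T) ∧ ¬(T ∧ x0)))
  [19] x0 ∧ (¬x0 ∨ (¬T ∧ ¬(T ∧ x0)))
  [20] x0 ∧ (¬x0 ∨ (F ∧ ¬(T ∧ x0)))
  [21] x0 ∧ (¬x0 ∨ F)
  [22] x0 ∧ ¬x0

Answer: normal form = x0 ∧ ¬x0  (in 22 steps)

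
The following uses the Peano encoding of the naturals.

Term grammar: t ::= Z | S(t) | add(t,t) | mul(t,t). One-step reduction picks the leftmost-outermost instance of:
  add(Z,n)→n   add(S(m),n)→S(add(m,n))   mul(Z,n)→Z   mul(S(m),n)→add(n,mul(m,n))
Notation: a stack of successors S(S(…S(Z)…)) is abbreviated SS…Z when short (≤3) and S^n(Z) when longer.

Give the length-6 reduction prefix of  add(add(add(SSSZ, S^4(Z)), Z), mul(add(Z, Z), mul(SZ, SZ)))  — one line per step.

Answer: after 6 steps: S(S(add(add(add(SZ, S^4(Z)), Z), mul(add(Z, Z), mul(SZ, SZ)))))

Derivation:
  start: add(add(add(SSSZ, S^4(Z)), Z), mul(add(Z, Z), mul(SZ, SZ)))
  step 1: add(add(S(add(SSZ, S^4(Z))), Z), mul(add(Z, Z), mul(SZ, SZ)))
  step 2: add(S(add(add(SSZ, S^4(Z)), Z)), mul(add(Z, Z), mul(SZ, SZ)))
  step 3: S(add(add(add(SSZ, S^4(Z)), Z), mul(add(Z, Z), mul(SZ, SZ))))
  step 4: S(add(add(S(add(SZ, S^4(Z))), Z), mul(add(Z, Z), mul(SZ, SZ))))
  step 5: S(add(S(add(add(SZ, S^4(Z)), Z)), mul(add(Z, Z), mul(SZ, SZ))))
  step 6: S(S(add(add(add(SZ, S^4(Z)), Z), mul(add(Z, Z), mul(SZ, SZ)))))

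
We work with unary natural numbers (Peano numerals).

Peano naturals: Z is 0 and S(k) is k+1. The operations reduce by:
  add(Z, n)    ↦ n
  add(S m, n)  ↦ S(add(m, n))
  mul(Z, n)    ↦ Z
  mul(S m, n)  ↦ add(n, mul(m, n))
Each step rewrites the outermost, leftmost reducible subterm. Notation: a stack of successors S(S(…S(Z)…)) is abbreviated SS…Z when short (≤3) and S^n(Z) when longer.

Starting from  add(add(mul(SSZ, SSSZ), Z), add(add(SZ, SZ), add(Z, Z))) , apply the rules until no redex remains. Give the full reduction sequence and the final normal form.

  start: add(add(mul(SSZ, SSSZ), Z), add(add(SZ, SZ), add(Z, Z)))
  [1] add(add(add(SSSZ, mul(SZ, SSSZ)), Z), add(add(SZ, SZ), add(Z, Z)))
  [2] add(add(S(add(SSZ, mul(SZ, SSSZ))), Z), add(add(SZ, SZ), add(Z, Z)))
  [3] add(S(add(add(SSZ, mul(SZ, SSSZ)), Z)), add(add(SZ, SZ), add(Z, Z)))
  [4] S(add(add(add(SSZ, mul(SZ, SSSZ)), Z), add(add(SZ, SZ), add(Z, Z))))
  [5] S(add(add(S(add(SZ, mul(SZ, SSSZ))), Z), add(add(SZ, SZ), add(Z, Z))))
  [6] S(add(S(add(add(SZ, mul(SZ, SSSZ)), Z)), add(add(SZ, SZ), add(Z, Z))))
  [7] S(S(add(add(add(SZ, mul(SZ, SSSZ)), Z), add(add(SZ, SZ), add(Z, Z)))))
  [8] S(S(add(add(S(add(Z, mul(SZ, SSSZ))), Z), add(add(SZ, SZ), add(Z, Z)))))
  [9] S(S(add(S(add(add(Z, mul(SZ, SSSZ)), Z)), add(add(SZ, SZ), add(Z, Z)))))
  [10] S(S(S(add(add(add(Z, mul(SZ, SSSZ)), Z), add(add(SZ, SZ), add(Z, Z))))))
  [11] S(S(S(add(add(mul(SZ, SSSZ), Z), add(add(SZ, SZ), add(Z, Z))))))
  [12] S(S(S(add(add(add(SSSZ, mul(Z, SSSZ)), Z), add(add(SZ, SZ), add(Z, Z))))))
  [13] S(S(S(add(add(S(add(SSZ, mul(Z, SSSZ))), Z), add(add(SZ, SZ), add(Z, Z))))))
  [14] S(S(S(add(S(add(add(SSZ, mul(Z, SSSZ)), Z)), add(add(SZ, SZ), add(Z, Z))))))
  [15] S(S(S(S(add(add(add(SSZ, mul(Z, SSSZ)), Z), add(add(SZ, SZ), add(Z, Z)))))))
  [16] S(S(S(S(add(add(S(add(SZ, mul(Z, SSSZ))), Z), add(add(SZ, SZ), add(Z, Z)))))))
  [17] S(S(S(S(add(S(add(add(SZ, mul(Z, SSSZ)), Z)), add(add(SZ, SZ), add(Z, Z)))))))
  [18] S(S(S(S(S(add(add(add(SZ, mul(Z, SSSZ)), Z), add(add(SZ, SZ), add(Z, Z))))))))
  [19] S(S(S(S(S(add(add(S(add(Z, mul(Z, SSSZ))), Z), add(add(SZ, SZ), add(Z, Z))))))))
  [20] S(S(S(S(S(add(S(add(add(Z, mul(Z, SSSZ)), Z)), add(add(SZ, SZ), add(Z, Z))))))))
  [21] S(S(S(S(S(S(add(add(add(Z, mul(Z, SSSZ)), Z), add(add(SZ, SZ), add(Z, Z)))))))))
  [22] S(S(S(S(S(S(add(add(mul(Z, SSSZ), Z), add(add(SZ, SZ), add(Z, Z)))))))))
  [23] S(S(S(S(S(S(add(add(Z, Z), add(add(SZ, SZ), add(Z, Z)))))))))
  [24] S(S(S(S(S(S(add(Z, add(add(SZ, SZ), add(Z, Z)))))))))
  [25] S(S(S(S(S(S(add(add(SZ, SZ), add(Z, Z))))))))
  [26] S(S(S(S(S(S(add(S(add(Z, SZ)), add(Z, Z))))))))
  [27] S(S(S(S(S(S(S(add(add(Z, SZ), add(Z, Z)))))))))
  [28] S(S(S(S(S(S(S(add(SZ, add(Z, Z)))))))))
  [29] S(S(S(S(S(S(S(S(add(Z, add(Z, Z))))))))))
  [30] S(S(S(S(S(S(S(S(add(Z, Z)))))))))
  [31] S^8(Z)

Answer: normal form = S^8(Z)  (in 31 steps)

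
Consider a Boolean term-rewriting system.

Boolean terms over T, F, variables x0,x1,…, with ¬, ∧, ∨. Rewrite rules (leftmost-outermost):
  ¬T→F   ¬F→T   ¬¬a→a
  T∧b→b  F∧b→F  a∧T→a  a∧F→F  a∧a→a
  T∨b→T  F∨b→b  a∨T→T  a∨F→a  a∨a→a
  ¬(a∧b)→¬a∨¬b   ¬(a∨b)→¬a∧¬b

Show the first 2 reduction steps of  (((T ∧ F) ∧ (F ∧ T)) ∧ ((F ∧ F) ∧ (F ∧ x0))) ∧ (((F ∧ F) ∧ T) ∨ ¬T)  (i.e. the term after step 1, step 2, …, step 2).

Answer: after 2 steps: (F ∧ ((F ∧ F) ∧ (F ∧ x0))) ∧ (((F ∧ F) ∧ T) ∨ ¬T)

Working:
  start: (((T ∧ F) ∧ (F ∧ T)) ∧ ((F ∧ F) ∧ (F ∧ x0))) ∧ (((F ∧ F) ∧ T) ∨ ¬T)
  →1  ((F ∧ (F ∧ T)) ∧ ((F ∧ F) ∧ (F ∧ x0))) ∧ (((F ∧ F) ∧ T) ∨ ¬T)
  →2  (F ∧ ((F ∧ F) ∧ (F ∧ x0))) ∧ (((F ∧ F) ∧ T) ∨ ¬T)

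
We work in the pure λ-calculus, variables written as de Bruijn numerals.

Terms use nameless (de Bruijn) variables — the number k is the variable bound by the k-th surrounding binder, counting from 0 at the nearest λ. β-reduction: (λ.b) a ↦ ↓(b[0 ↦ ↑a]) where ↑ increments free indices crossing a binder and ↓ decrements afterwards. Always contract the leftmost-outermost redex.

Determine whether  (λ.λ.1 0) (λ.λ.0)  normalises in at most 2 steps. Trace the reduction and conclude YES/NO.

  start: (λ.λ.1 0) (λ.λ.0)
  [1] λ.(λ.λ.0) 0
  [2] λ.λ.0

Answer: YES — reaches normal form λ.λ.0 in 2 ≤ 2 steps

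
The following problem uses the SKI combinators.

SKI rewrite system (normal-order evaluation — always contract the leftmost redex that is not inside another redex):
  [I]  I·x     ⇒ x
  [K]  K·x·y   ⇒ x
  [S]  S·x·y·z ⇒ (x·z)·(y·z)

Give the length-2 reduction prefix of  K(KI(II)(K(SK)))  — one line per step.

  start: K(KI(II)(K(SK)))
  →1  K(I(K(SK)))
  →2  K(K(SK))

Answer: after 2 steps: K(K(SK))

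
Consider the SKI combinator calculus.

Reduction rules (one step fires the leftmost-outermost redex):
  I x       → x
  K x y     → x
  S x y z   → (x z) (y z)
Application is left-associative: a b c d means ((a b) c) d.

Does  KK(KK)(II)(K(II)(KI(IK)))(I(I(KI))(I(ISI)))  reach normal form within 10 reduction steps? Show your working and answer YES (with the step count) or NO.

  start: KK(KK)(II)(K(II)(KI(IK)))(I(I(KI))(I(ISI)))
  [1] K(II)(K(II)(KI(IK)))(I(I(KI))(I(ISI)))
  [2] II(I(I(KI))(I(ISI)))
  [3] I(I(I(KI))(I(ISI)))
  [4] I(I(KI))(I(ISI))
  [5] I(KI)(I(ISI))
  [6] KI(I(ISI))
  [7] I

Answer: YES — reaches normal form I in 7 ≤ 10 steps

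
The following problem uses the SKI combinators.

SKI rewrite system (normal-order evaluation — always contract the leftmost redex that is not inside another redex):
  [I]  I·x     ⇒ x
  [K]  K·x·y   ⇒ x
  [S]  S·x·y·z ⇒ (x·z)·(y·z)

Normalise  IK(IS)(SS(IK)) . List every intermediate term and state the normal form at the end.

  start: IK(IS)(SS(IK))
  [1] K(IS)(SS(IK))
  [2] IS
  [3] S

Answer: normal form = S  (in 3 steps)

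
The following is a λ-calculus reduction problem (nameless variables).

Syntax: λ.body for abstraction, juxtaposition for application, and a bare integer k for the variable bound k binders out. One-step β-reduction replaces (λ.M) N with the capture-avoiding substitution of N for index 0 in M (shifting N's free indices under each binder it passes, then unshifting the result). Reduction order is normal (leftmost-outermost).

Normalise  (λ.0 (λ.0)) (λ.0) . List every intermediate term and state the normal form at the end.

  start: (λ.0 (λ.0)) (λ.0)
  [1] (λ.0) (λ.0)
  [2] λ.0

Answer: normal form = λ.0  (in 2 steps)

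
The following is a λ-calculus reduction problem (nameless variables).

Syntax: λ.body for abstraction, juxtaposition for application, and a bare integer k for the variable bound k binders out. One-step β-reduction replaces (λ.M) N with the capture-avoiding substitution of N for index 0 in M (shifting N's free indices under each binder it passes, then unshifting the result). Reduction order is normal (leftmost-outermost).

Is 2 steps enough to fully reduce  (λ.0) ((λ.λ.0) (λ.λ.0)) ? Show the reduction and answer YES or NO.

  start: (λ.0) ((λ.λ.0) (λ.λ.0))
  [1] (λ.λ.0) (λ.λ.0)
  [2] λ.0

Answer: YES — reaches normal form λ.0 in 2 ≤ 2 steps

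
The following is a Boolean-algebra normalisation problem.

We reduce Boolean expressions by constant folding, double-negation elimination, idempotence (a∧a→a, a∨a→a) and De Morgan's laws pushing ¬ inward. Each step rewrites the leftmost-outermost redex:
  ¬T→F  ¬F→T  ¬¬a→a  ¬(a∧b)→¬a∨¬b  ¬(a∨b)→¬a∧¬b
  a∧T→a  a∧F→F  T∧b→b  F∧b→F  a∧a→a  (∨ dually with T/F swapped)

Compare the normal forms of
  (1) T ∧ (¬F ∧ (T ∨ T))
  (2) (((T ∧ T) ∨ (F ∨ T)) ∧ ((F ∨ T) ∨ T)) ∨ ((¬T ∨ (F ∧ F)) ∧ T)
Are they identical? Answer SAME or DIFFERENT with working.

Term A:
  start: T ∧ (¬F ∧ (T ∨ T))
  step 1: ¬F ∧ (T ∨ T)
  step 2: T ∧ (T ∨ T)
  step 3: T ∨ T
  step 4: T

Term B:
  start: (((T ∧ T) ∨ (F ∨ T)) ∧ ((F ∨ T) ∨ T)) ∨ ((¬T ∨ (F ∧ F)) ∧ T)
  step 1: ((T ∨ (F ∨ T)) ∧ ((F ∨ T) ∨ T)) ∨ ((¬T ∨ (F ∧ F)) ∧ T)
  step 2: (T ∧ ((F ∨ T) ∨ T)) ∨ ((¬T ∨ (F ∧ F)) ∧ T)
  step 3: ((F ∨ T) ∨ T) ∨ ((¬T ∨ (F ∧ F)) ∧ T)
  step 4: T ∨ ((¬T ∨ (F ∧ F)) ∧ T)
  step 5: T

Answer: SAME — A ⇓ T, B ⇓ T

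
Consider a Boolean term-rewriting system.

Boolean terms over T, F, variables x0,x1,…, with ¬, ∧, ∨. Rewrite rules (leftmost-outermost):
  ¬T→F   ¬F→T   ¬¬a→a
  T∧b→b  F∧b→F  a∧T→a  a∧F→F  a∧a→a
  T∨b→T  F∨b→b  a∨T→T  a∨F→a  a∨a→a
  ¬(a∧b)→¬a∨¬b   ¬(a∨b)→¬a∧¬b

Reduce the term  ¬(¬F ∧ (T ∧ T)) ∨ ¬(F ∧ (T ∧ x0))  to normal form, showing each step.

  start: ¬(¬F ∧ (T ∧ T)) ∨ ¬(F ∧ (T ∧ x0))
  →1  (¬¬F ∨ ¬(T ∧ T)) ∨ ¬(F ∧ (T ∧ x0))
  →2  (F ∨ ¬(T ∧ T)) ∨ ¬(F ∧ (T ∧ x0))
  →3  ¬(T ∧ T) ∨ ¬(F ∧ (T ∧ x0))
  →4  (¬T ∨ ¬T) ∨ ¬(F ∧ (T ∧ x0))
  →5  ¬T ∨ ¬(F ∧ (T ∧ x0))
  →6  F ∨ ¬(F ∧ (T ∧ x0))
  →7  ¬(F ∧ (T ∧ x0))
  →8  ¬F ∨ ¬(T ∧ x0)
  →9  T ∨ ¬(T ∧ x0)
  →10  T

Answer: normal form = T  (in 10 steps)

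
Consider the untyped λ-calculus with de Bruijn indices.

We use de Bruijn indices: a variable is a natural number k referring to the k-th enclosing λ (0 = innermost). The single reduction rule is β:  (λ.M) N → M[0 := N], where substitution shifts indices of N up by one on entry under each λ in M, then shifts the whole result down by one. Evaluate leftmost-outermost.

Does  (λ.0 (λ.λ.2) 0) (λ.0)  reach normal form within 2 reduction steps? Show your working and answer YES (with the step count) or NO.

  start: (λ.0 (λ.λ.2) 0) (λ.0)
  [1] (λ.0) (λ.λ.λ.0) (λ.0)
  [2] (λ.λ.λ.0) (λ.0)

Answer: NO — after 2 steps the term is (λ.λ.λ.0) (λ.0), not yet normal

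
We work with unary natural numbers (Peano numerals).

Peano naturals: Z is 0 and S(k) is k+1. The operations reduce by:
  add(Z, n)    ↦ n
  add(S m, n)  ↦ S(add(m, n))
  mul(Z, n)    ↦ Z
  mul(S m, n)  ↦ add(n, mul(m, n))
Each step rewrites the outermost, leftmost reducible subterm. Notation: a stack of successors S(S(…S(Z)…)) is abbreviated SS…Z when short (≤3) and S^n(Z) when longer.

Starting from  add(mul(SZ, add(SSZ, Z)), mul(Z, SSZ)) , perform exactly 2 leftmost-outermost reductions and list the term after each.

Answer: after 2 steps: add(add(S(add(SZ, Z)), mul(Z, add(SSZ, Z))), mul(Z, SSZ))

Working:
  start: add(mul(SZ, add(SSZ, Z)), mul(Z, SSZ))
  →1  add(add(add(SSZ, Z), mul(Z, add(SSZ, Z))), mul(Z, SSZ))
  →2  add(add(S(add(SZ, Z)), mul(Z, add(SSZ, Z))), mul(Z, SSZ))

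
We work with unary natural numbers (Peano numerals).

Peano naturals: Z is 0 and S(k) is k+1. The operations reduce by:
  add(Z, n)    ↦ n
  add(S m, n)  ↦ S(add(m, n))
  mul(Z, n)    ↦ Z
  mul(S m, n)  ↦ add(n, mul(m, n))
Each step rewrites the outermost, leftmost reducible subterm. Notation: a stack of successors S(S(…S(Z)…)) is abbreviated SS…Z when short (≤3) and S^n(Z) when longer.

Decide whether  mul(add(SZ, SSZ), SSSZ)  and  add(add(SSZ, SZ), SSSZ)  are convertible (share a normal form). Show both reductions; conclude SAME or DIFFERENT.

Term A:
  start: mul(add(SZ, SSZ), SSSZ)
  step 1: mul(S(add(Z, SSZ)), SSSZ)
  step 2: add(SSSZ, mul(add(Z, SSZ), SSSZ))
  step 3: S(add(SSZ, mul(add(Z, SSZ), SSSZ)))
  step 4: S(S(add(SZ, mul(add(Z, SSZ), SSSZ))))
  step 5: S(S(S(add(Z, mul(add(Z, SSZ), SSSZ)))))
  step 6: S(S(S(mul(add(Z, SSZ), SSSZ))))
  step 7: S(S(S(mul(SSZ, SSSZ))))
  step 8: S(S(S(add(SSSZ, mul(SZ, SSSZ)))))
  step 9: S(S(S(S(add(SSZ, mul(SZ, SSSZ))))))
  step 10: S(S(S(S(S(add(SZ, mul(SZ, SSSZ)))))))
  step 11: S(S(S(S(S(S(add(Z, mul(SZ, SSSZ))))))))
  step 12: S(S(S(S(S(S(mul(SZ, SSSZ)))))))
  step 13: S(S(S(S(S(S(add(SSSZ, mul(Z, SSSZ))))))))
  step 14: S(S(S(S(S(S(S(add(SSZ, mul(Z, SSSZ)))))))))
  step 15: S(S(S(S(S(S(S(S(add(SZ, mul(Z, SSSZ))))))))))
  step 16: S(S(S(S(S(S(S(S(S(add(Z, mul(Z, SSSZ)))))))))))
  step 17: S(S(S(S(S(S(S(S(S(mul(Z, SSSZ))))))))))
  step 18: S^9(Z)

Term B:
  start: add(add(SSZ, SZ), SSSZ)
  step 1: add(S(add(SZ, SZ)), SSSZ)
  step 2: S(add(add(SZ, SZ), SSSZ))
  step 3: S(add(S(add(Z, SZ)), SSSZ))
  step 4: S(S(add(add(Z, SZ), SSSZ)))
  step 5: S(S(add(SZ, SSSZ)))
  step 6: S(S(S(add(Z, SSSZ))))
  step 7: S^6(Z)

Answer: DIFFERENT — A ⇓ S^9(Z), B ⇓ S^6(Z)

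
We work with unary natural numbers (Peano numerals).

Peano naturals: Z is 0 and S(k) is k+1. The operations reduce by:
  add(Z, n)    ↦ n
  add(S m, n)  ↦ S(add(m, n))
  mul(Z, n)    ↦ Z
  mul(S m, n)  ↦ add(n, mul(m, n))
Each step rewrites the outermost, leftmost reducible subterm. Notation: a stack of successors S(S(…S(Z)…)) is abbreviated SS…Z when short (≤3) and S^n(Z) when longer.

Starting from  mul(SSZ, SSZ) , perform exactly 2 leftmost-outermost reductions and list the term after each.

Answer: after 2 steps: S(add(SZ, mul(SZ, SSZ)))

Reduction:
  start: mul(SSZ, SSZ)
  →1  add(SSZ, mul(SZ, SSZ))
  →2  S(add(SZ, mul(SZ, SSZ)))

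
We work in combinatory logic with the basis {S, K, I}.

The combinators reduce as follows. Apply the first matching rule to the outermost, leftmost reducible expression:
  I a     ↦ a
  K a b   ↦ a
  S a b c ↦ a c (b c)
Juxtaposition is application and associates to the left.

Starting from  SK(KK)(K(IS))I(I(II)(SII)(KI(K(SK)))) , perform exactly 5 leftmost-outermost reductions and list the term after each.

  start: SK(KK)(K(IS))I(I(II)(SII)(KI(K(SK))))
  [1] K(K(IS))(KK(K(IS)))I(I(II)(SII)(KI(K(SK))))
  [2] K(IS)I(I(II)(SII)(KI(K(SK))))
  [3] IS(I(II)(SII)(KI(K(SK))))
  [4] S(I(II)(SII)(KI(K(SK))))
  [5] S(II(SII)(KI(K(SK))))

Answer: after 5 steps: S(II(SII)(KI(K(SK))))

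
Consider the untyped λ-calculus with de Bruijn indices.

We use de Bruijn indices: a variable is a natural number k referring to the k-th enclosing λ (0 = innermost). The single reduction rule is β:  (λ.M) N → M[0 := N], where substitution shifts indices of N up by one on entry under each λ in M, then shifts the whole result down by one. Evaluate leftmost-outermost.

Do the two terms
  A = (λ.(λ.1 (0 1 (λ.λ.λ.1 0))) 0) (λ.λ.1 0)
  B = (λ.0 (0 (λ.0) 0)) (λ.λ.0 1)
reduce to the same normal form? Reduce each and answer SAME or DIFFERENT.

Term A:
  start: (λ.(λ.1 (0 1 (λ.λ.λ.1 0))) 0) (λ.λ.1 0)
  →1  (λ.(λ.λ.1 0) (0 (λ.λ.1 0) (λ.λ.λ.1 0))) (λ.λ.1 0)
  →2  (λ.λ.1 0) ((λ.λ.1 0) (λ.λ.1 0) (λ.λ.λ.1 0))
  →3  λ.(λ.λ.1 0) (λ.λ.1 0) (λ.λ.λ.1 0) 0
  →4  λ.(λ.(λ.λ.1 0) 0) (λ.λ.λ.1 0) 0
  →5  λ.(λ.λ.1 0) (λ.λ.λ.1 0) 0
  →6  λ.(λ.(λ.λ.λ.1 0) 0) 0
  →7  λ.(λ.λ.λ.1 0) 0
  →8  λ.λ.λ.1 0

Term B:
  start: (λ.0 (0 (λ.0) 0)) (λ.λ.0 1)
  →1  (λ.λ.0 1) ((λ.λ.0 1) (λ.0) (λ.λ.0 1))
  →2  λ.0 ((λ.λ.0 1) (λ.0) (λ.λ.0 1))
  →3  λ.0 ((λ.0 (λ.0)) (λ.λ.0 1))
  →4  λ.0 ((λ.λ.0 1) (λ.0))
  →5  λ.0 (λ.0 (λ.0))

Answer: DIFFERENT — A ⇓ λ.λ.λ.1 0, B ⇓ λ.0 (λ.0 (λ.0))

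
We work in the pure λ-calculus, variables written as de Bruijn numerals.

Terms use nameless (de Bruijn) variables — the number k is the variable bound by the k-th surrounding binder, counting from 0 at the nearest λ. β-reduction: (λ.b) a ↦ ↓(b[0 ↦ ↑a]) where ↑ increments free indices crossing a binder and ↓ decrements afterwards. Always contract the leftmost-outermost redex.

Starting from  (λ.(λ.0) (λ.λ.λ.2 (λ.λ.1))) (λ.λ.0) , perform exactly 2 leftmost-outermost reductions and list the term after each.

Answer: after 2 steps: λ.λ.λ.2 (λ.λ.1)

Working:
  start: (λ.(λ.0) (λ.λ.λ.2 (λ.λ.1))) (λ.λ.0)
  →1  (λ.0) (λ.λ.λ.2 (λ.λ.1))
  →2  λ.λ.λ.2 (λ.λ.1)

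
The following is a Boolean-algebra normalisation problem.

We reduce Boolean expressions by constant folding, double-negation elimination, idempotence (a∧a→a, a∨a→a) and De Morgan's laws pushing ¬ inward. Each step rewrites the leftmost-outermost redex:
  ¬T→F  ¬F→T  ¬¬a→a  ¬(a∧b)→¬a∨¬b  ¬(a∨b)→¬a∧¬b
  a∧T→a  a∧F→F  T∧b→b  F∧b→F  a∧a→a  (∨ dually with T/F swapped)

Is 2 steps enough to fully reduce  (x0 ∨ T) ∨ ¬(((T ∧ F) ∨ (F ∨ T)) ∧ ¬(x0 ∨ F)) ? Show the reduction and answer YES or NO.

  start: (x0 ∨ T) ∨ ¬(((T ∧ F) ∨ (F ∨ T)) ∧ ¬(x0 ∨ F))
  [1] T ∨ ¬(((T ∧ F) ∨ (F ∨ T)) ∧ ¬(x0 ∨ F))
  [2] T

Answer: YES — reaches normal form T in 2 ≤ 2 steps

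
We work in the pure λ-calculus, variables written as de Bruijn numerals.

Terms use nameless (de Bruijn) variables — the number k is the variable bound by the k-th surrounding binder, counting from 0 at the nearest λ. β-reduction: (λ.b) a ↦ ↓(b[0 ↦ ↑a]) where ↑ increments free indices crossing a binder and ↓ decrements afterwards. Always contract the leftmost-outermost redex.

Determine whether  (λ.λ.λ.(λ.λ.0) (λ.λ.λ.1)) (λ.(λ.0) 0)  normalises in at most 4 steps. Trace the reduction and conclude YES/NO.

  start: (λ.λ.λ.(λ.λ.0) (λ.λ.λ.1)) (λ.(λ.0) 0)
  step 1: λ.λ.(λ.λ.0) (λ.λ.λ.1)
  step 2: λ.λ.λ.0

Answer: YES — reaches normal form λ.λ.λ.0 in 2 ≤ 4 steps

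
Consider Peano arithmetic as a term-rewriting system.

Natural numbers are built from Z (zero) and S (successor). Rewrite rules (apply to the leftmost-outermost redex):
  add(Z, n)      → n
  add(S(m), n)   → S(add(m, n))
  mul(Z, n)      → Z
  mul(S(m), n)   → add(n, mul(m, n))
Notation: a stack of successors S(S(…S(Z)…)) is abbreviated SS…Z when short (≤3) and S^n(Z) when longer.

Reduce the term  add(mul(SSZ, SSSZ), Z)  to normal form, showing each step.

Answer: normal form = S^6(Z)  (in 18 steps)

Derivation:
  start: add(mul(SSZ, SSSZ), Z)
  step 1: add(add(SSSZ, mul(SZ, SSSZ)), Z)
  step 2: add(S(add(SSZ, mul(SZ, SSSZ))), Z)
  step 3: S(add(add(SSZ, mul(SZ, SSSZ)), Z))
  step 4: S(add(S(add(SZ, mul(SZ, SSSZ))), Z))
  step 5: S(S(add(add(SZ, mul(SZ, SSSZ)), Z)))
  step 6: S(S(add(S(add(Z, mul(SZ, SSSZ))), Z)))
  step 7: S(S(S(add(add(Z, mul(SZ, SSSZ)), Z))))
  step 8: S(S(S(add(mul(SZ, SSSZ), Z))))
  step 9: S(S(S(add(add(SSSZ, mul(Z, SSSZ)), Z))))
  step 10: S(S(S(add(S(add(SSZ, mul(Z, SSSZ))), Z))))
  step 11: S(S(S(S(add(add(SSZ, mul(Z, SSSZ)), Z)))))
  step 12: S(S(S(S(add(S(add(SZ, mul(Z, SSSZ))), Z)))))
  step 13: S(S(S(S(S(add(add(SZ, mul(Z, SSSZ)), Z))))))
  step 14: S(S(S(S(S(add(S(add(Z, mul(Z, SSSZ))), Z))))))
  step 15: S(S(S(S(S(S(add(add(Z, mul(Z, SSSZ)), Z)))))))
  step 16: S(S(S(S(S(S(add(mul(Z, SSSZ), Z)))))))
  step 17: S(S(S(S(S(S(add(Z, Z)))))))
  step 18: S^6(Z)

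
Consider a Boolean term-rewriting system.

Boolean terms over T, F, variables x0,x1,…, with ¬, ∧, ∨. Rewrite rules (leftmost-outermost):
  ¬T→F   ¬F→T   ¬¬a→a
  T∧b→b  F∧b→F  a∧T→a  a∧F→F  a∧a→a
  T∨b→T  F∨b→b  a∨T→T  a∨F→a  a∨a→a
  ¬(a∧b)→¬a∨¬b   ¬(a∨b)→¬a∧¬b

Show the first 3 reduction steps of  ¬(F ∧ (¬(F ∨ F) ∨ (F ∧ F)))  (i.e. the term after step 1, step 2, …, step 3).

  start: ¬(F ∧ (¬(F ∨ F) ∨ (F ∧ F)))
  step 1: ¬F ∨ ¬(¬(F ∨ F) ∨ (F ∧ F))
  step 2: T ∨ ¬(¬(F ∨ F) ∨ (F ∧ F))
  step 3: T

Answer: after 3 steps: T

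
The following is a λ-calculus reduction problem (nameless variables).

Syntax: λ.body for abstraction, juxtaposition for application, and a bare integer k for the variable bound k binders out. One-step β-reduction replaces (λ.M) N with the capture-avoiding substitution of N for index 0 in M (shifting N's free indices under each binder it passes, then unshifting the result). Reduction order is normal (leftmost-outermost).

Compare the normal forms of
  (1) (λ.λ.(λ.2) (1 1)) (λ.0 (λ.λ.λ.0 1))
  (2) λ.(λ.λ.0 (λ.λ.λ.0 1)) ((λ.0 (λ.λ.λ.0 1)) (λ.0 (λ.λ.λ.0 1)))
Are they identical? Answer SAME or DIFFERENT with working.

Term A:
  start: (λ.λ.(λ.2) (1 1)) (λ.0 (λ.λ.λ.0 1))
  step 1: λ.(λ.λ.0 (λ.λ.λ.0 1)) ((λ.0 (λ.λ.λ.0 1)) (λ.0 (λ.λ.λ.0 1)))
  step 2: λ.λ.0 (λ.λ.λ.0 1)

Term B:
  start: λ.(λ.λ.0 (λ.λ.λ.0 1)) ((λ.0 (λ.λ.λ.0 1)) (λ.0 (λ.λ.λ.0 1)))
  step 1: λ.λ.0 (λ.λ.λ.0 1)

Answer: SAME — A ⇓ λ.λ.0 (λ.λ.λ.0 1), B ⇓ λ.λ.0 (λ.λ.λ.0 1)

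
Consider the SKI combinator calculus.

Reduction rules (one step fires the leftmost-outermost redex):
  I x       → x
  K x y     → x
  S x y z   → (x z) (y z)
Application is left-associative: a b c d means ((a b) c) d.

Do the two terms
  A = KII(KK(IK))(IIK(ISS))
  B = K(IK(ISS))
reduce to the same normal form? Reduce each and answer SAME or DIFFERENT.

Term A:
  start: KII(KK(IK))(IIK(ISS))
  step 1: I(KK(IK))(IIK(ISS))
  step 2: KK(IK)(IIK(ISS))
  step 3: K(IIK(ISS))
  step 4: K(IK(ISS))
  step 5: K(K(ISS))
  step 6: K(K(SS))

Term B:
  start: K(IK(ISS))
  step 1: K(K(ISS))
  step 2: K(K(SS))

Answer: SAME — A ⇓ K(K(SS)), B ⇓ K(K(SS))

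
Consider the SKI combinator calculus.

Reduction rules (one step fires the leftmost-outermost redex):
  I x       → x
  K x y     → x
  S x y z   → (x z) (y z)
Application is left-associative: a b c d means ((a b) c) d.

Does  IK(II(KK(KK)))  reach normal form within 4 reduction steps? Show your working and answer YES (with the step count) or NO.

Answer: YES — reaches normal form KK in 4 ≤ 4 steps

Derivation:
  start: IK(II(KK(KK)))
  step 1: K(II(KK(KK)))
  step 2: K(I(KK(KK)))
  step 3: K(KK(KK))
  step 4: KK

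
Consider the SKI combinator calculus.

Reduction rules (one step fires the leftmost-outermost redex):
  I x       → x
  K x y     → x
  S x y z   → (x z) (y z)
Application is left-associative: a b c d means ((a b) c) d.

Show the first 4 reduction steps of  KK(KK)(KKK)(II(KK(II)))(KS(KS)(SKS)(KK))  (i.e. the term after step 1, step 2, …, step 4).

  start: KK(KK)(KKK)(II(KK(II)))(KS(KS)(SKS)(KK))
  [1] K(KKK)(II(KK(II)))(KS(KS)(SKS)(KK))
  [2] KKK(KS(KS)(SKS)(KK))
  [3] K(KS(KS)(SKS)(KK))
  [4] K(S(SKS)(KK))

Answer: after 4 steps: K(S(SKS)(KK))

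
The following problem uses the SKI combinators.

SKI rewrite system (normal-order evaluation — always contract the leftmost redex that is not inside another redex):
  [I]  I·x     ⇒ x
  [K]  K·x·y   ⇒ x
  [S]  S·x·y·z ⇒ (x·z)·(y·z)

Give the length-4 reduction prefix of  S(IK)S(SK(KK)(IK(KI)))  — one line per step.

Answer: after 4 steps: K(IK(KI))(KK(IK(KI)))

Derivation:
  start: S(IK)S(SK(KK)(IK(KI)))
  →1  IK(SK(KK)(IK(KI)))(S(SK(KK)(IK(KI))))
  →2  K(SK(KK)(IK(KI)))(S(SK(KK)(IK(KI))))
  →3  SK(KK)(IK(KI))
  →4  K(IK(KI))(KK(IK(KI)))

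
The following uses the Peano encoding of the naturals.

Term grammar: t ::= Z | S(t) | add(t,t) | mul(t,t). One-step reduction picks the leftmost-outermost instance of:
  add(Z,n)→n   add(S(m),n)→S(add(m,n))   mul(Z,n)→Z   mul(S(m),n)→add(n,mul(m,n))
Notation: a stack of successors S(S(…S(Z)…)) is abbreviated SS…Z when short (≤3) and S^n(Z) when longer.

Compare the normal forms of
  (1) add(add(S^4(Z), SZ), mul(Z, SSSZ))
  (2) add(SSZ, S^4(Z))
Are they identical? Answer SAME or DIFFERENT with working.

Term A:
  start: add(add(S^4(Z), SZ), mul(Z, SSSZ))
  [1] add(S(add(SSSZ, SZ)), mul(Z, SSSZ))
  [2] S(add(add(SSSZ, SZ), mul(Z, SSSZ)))
  [3] S(add(S(add(SSZ, SZ)), mul(Z, SSSZ)))
  [4] S(S(add(add(SSZ, SZ), mul(Z, SSSZ))))
  [5] S(S(add(S(add(SZ, SZ)), mul(Z, SSSZ))))
  [6] S(S(S(add(add(SZ, SZ), mul(Z, SSSZ)))))
  [7] S(S(S(add(S(add(Z, SZ)), mul(Z, SSSZ)))))
  [8] S(S(S(S(add(add(Z, SZ), mul(Z, SSSZ))))))
  [9] S(S(S(S(add(SZ, mul(Z, SSSZ))))))
  [10] S(S(S(S(S(add(Z, mul(Z, SSSZ)))))))
  [11] S(S(S(S(S(mul(Z, SSSZ))))))
  [12] S^5(Z)

Term B:
  start: add(SSZ, S^4(Z))
  [1] S(add(SZ, S^4(Z)))
  [2] S(S(add(Z, S^4(Z))))
  [3] S^6(Z)

Answer: DIFFERENT — A ⇓ S^5(Z), B ⇓ S^6(Z)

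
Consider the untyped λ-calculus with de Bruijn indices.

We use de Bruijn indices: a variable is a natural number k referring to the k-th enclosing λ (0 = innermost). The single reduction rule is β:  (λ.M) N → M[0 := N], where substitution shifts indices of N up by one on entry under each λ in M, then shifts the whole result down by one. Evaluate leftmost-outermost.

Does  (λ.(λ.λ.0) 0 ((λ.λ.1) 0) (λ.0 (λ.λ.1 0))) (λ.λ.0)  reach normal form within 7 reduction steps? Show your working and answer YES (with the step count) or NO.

  start: (λ.(λ.λ.0) 0 ((λ.λ.1) 0) (λ.0 (λ.λ.1 0))) (λ.λ.0)
  →1  (λ.λ.0) (λ.λ.0) ((λ.λ.1) (λ.λ.0)) (λ.0 (λ.λ.1 0))
  →2  (λ.0) ((λ.λ.1) (λ.λ.0)) (λ.0 (λ.λ.1 0))
  →3  (λ.λ.1) (λ.λ.0) (λ.0 (λ.λ.1 0))
  →4  (λ.λ.λ.0) (λ.0 (λ.λ.1 0))
  →5  λ.λ.0

Answer: YES — reaches normal form λ.λ.0 in 5 ≤ 7 steps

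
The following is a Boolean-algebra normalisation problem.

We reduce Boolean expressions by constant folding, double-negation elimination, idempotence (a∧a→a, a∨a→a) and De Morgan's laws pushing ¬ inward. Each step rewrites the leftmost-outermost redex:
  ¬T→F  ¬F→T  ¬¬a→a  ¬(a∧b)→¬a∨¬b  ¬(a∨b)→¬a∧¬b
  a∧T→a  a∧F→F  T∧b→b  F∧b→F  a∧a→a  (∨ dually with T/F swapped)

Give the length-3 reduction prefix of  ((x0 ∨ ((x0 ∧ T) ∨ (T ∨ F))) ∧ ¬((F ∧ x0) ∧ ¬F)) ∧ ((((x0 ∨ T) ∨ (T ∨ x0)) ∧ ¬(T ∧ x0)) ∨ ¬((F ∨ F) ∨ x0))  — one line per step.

  start: ((x0 ∨ ((x0 ∧ T) ∨ (T ∨ F))) ∧ ¬((F ∧ x0) ∧ ¬F)) ∧ ((((x0 ∨ T) ∨ (T ∨ x0)) ∧ ¬(T ∧ x0)) ∨ ¬((F ∨ F) ∨ x0))
  [1] ((x0 ∨ (x0 ∨ (T ∨ F))) ∧ ¬((F ∧ x0) ∧ ¬F)) ∧ ((((x0 ∨ T) ∨ (T ∨ x0)) ∧ ¬(T ∧ x0)) ∨ ¬((F ∨ F) ∨ x0))
  [2] ((x0 ∨ (x0 ∨ T)) ∧ ¬((F ∧ x0) ∧ ¬F)) ∧ ((((x0 ∨ T) ∨ (T ∨ x0)) ∧ ¬(T ∧ x0)) ∨ ¬((F ∨ F) ∨ x0))
  [3] ((x0 ∨ T) ∧ ¬((F ∧ x0) ∧ ¬F)) ∧ ((((x0 ∨ T) ∨ (T ∨ x0)) ∧ ¬(T ∧ x0)) ∨ ¬((F ∨ F) ∨ x0))

Answer: after 3 steps: ((x0 ∨ T) ∧ ¬((F ∧ x0) ∧ ¬F)) ∧ ((((x0 ∨ T) ∨ (T ∨ x0)) ∧ ¬(T ∧ x0)) ∨ ¬((F ∨ F) ∨ x0))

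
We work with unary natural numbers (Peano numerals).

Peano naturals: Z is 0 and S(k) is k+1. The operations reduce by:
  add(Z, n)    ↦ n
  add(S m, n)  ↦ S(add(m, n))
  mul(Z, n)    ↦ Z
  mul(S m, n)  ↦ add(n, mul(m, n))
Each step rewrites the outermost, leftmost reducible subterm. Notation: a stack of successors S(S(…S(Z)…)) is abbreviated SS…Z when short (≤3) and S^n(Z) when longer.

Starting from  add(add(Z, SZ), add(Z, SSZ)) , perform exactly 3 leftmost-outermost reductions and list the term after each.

  start: add(add(Z, SZ), add(Z, SSZ))
  step 1: add(SZ, add(Z, SSZ))
  step 2: S(add(Z, add(Z, SSZ)))
  step 3: S(add(Z, SSZ))

Answer: after 3 steps: S(add(Z, SSZ))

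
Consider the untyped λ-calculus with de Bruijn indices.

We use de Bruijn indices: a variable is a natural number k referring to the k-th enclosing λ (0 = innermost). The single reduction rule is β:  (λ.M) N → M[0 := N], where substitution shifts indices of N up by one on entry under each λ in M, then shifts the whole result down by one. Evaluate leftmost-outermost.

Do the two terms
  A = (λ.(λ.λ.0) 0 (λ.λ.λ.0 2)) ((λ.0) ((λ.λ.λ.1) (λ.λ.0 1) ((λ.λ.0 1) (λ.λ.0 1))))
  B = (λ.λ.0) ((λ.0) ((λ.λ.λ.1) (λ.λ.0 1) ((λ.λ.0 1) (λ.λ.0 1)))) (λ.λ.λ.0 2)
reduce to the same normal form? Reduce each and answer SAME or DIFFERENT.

Term A:
  start: (λ.(λ.λ.0) 0 (λ.λ.λ.0 2)) ((λ.0) ((λ.λ.λ.1) (λ.λ.0 1) ((λ.λ.0 1) (λ.λ.0 1))))
  →1  (λ.λ.0) ((λ.0) ((λ.λ.λ.1) (λ.λ.0 1) ((λ.λ.0 1) (λ.λ.0 1)))) (λ.λ.λ.0 2)
  →2  (λ.0) (λ.λ.λ.0 2)
  →3  λ.λ.λ.0 2

Term B:
  start: (λ.λ.0) ((λ.0) ((λ.λ.λ.1) (λ.λ.0 1) ((λ.λ.0 1) (λ.λ.0 1)))) (λ.λ.λ.0 2)
  →1  (λ.0) (λ.λ.λ.0 2)
  →2  λ.λ.λ.0 2

Answer: SAME — A ⇓ λ.λ.λ.0 2, B ⇓ λ.λ.λ.0 2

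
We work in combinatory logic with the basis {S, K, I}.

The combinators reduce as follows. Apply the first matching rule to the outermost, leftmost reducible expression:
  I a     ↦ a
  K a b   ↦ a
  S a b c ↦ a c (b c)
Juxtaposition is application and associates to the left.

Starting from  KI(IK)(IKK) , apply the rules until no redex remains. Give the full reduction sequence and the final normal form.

  start: KI(IK)(IKK)
  step 1: I(IKK)
  step 2: IKK
  step 3: KK

Answer: normal form = KK  (in 3 steps)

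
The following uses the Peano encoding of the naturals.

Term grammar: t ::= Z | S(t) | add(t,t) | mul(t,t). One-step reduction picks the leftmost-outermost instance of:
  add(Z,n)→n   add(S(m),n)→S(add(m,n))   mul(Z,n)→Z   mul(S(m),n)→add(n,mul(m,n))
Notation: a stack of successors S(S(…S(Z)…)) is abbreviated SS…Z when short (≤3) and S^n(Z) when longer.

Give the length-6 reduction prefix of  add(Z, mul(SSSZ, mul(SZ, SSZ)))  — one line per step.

  start: add(Z, mul(SSSZ, mul(SZ, SSZ)))
  →1  mul(SSSZ, mul(SZ, SSZ))
  →2  add(mul(SZ, SSZ), mul(SSZ, mul(SZ, SSZ)))
  →3  add(add(SSZ, mul(Z, SSZ)), mul(SSZ, mul(SZ, SSZ)))
  →4  add(S(add(SZ, mul(Z, SSZ))), mul(SSZ, mul(SZ, SSZ)))
  →5  S(add(add(SZ, mul(Z, SSZ)), mul(SSZ, mul(SZ, SSZ))))
  →6  S(add(S(add(Z, mul(Z, SSZ))), mul(SSZ, mul(SZ, SSZ))))

Answer: after 6 steps: S(add(S(add(Z, mul(Z, SSZ))), mul(SSZ, mul(SZ, SSZ))))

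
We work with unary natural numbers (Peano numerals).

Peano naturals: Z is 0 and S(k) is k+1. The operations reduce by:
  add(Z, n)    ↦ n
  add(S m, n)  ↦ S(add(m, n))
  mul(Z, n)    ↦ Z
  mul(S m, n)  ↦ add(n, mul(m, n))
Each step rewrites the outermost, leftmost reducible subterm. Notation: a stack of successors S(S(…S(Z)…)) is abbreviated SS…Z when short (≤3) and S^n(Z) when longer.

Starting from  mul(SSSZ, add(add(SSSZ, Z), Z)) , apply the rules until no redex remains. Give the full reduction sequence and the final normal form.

  start: mul(SSSZ, add(add(SSSZ, Z), Z))
  [1] add(add(add(SSSZ, Z), Z), mul(SSZ, add(add(SSSZ, Z), Z)))
  [2] add(add(S(add(SSZ, Z)), Z), mul(SSZ, add(add(SSSZ, Z), Z)))
  [3] add(S(add(add(SSZ, Z), Z)), mul(SSZ, add(add(SSSZ, Z), Z)))
  [4] S(add(add(add(SSZ, Z), Z), mul(SSZ, add(add(SSSZ, Z), Z))))
  [5] S(add(add(S(add(SZ, Z)), Z), mul(SSZ, add(add(SSSZ, Z), Z))))
  [6] S(add(S(add(add(SZ, Z), Z)), mul(SSZ, add(add(SSSZ, Z), Z))))
  [7] S(S(add(add(add(SZ, Z), Z), mul(SSZ, add(add(SSSZ, Z), Z)))))
  [8] S(S(add(add(S(add(Z, Z)), Z), mul(SSZ, add(add(SSSZ, Z), Z)))))
  [9] S(S(add(S(add(add(Z, Z), Z)), mul(SSZ, add(add(SSSZ, Z), Z)))))
  [10] S(S(S(add(add(add(Z, Z), Z), mul(SSZ, add(add(SSSZ, Z), Z))))))
  [11] S(S(S(add(add(Z, Z), mul(SSZ, add(add(SSSZ, Z), Z))))))
  [12] S(S(S(add(Z, mul(SSZ, add(add(SSSZ, Z), Z))))))
  [13] S(S(S(mul(SSZ, add(add(SSSZ, Z), Z)))))
  [14] S(S(S(add(add(add(SSSZ, Z), Z), mul(SZ, add(add(SSSZ, Z), Z))))))
  [15] S(S(S(add(add(S(add(SSZ, Z)), Z), mul(SZ, add(add(SSSZ, Z), Z))))))
  [16] S(S(S(add(S(add(add(SSZ, Z), Z)), mul(SZ, add(add(SSSZ, Z), Z))))))
  [17] S(S(S(S(add(add(add(SSZ, Z), Z), mul(SZ, add(add(SSSZ, Z), Z)))))))
  [18] S(S(S(S(add(add(S(add(SZ, Z)), Z), mul(SZ, add(add(SSSZ, Z), Z)))))))
  [19] S(S(S(S(add(S(add(add(SZ, Z), Z)), mul(SZ, add(add(SSSZ, Z), Z)))))))
  [20] S(S(S(S(S(add(add(add(SZ, Z), Z), mul(SZ, add(add(SSSZ, Z), Z))))))))
  [21] S(S(S(S(S(add(add(S(add(Z, Z)), Z), mul(SZ, add(add(SSSZ, Z), Z))))))))
  [22] S(S(S(S(S(add(S(add(add(Z, Z), Z)), mul(SZ, add(add(SSSZ, Z), Z))))))))
  [23] S(S(S(S(S(S(add(add(add(Z, Z), Z), mul(SZ, add(add(SSSZ, Z), Z)))))))))
  [24] S(S(S(S(S(S(add(add(Z, Z), mul(SZ, add(add(SSSZ, Z), Z)))))))))
  [25] S(S(S(S(S(S(add(Z, mul(SZ, add(add(SSSZ, Z), Z)))))))))
  [26] S(S(S(S(S(S(mul(SZ, add(add(SSSZ, Z), Z))))))))
  [27] S(S(S(S(S(S(add(add(add(SSSZ, Z), Z), mul(Z, add(add(SSSZ, Z), Z)))))))))
  [28] S(S(S(S(S(S(add(add(S(add(SSZ, Z)), Z), mul(Z, add(add(SSSZ, Z), Z)))))))))
  [29] S(S(S(S(S(S(add(S(add(add(SSZ, Z), Z)), mul(Z, add(add(SSSZ, Z), Z)))))))))
  [30] S(S(S(S(S(S(S(add(add(add(SSZ, Z), Z), mul(Z, add(add(SSSZ, Z), Z))))))))))
  [31] S(S(S(S(S(S(S(add(add(S(add(SZ, Z)), Z), mul(Z, add(add(SSSZ, Z), Z))))))))))
  [32] S(S(S(S(S(S(S(add(S(add(add(SZ, Z), Z)), mul(Z, add(add(SSSZ, Z), Z))))))))))
  [33] S(S(S(S(S(S(S(S(add(add(add(SZ, Z), Z), mul(Z, add(add(SSSZ, Z), Z)))))))))))
  [34] S(S(S(S(S(S(S(S(add(add(S(add(Z, Z)), Z), mul(Z, add(add(SSSZ, Z), Z)))))))))))
  [35] S(S(S(S(S(S(S(S(add(S(add(add(Z, Z), Z)), mul(Z, add(add(SSSZ, Z), Z)))))))))))
  [36] S(S(S(S(S(S(S(S(S(add(add(add(Z, Z), Z), mul(Z, add(add(SSSZ, Z), Z))))))))))))
  [37] S(S(S(S(S(S(S(S(S(add(add(Z, Z), mul(Z, add(add(SSSZ, Z), Z))))))))))))
  [38] S(S(S(S(S(S(S(S(S(add(Z, mul(Z, add(add(SSSZ, Z), Z))))))))))))
  [39] S(S(S(S(S(S(S(S(S(mul(Z, add(add(SSSZ, Z), Z)))))))))))
  [40] S^9(Z)

Answer: normal form = S^9(Z)  (in 40 steps)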